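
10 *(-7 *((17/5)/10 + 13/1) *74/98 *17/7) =-419543/245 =-1712.42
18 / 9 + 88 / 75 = 238 / 75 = 3.17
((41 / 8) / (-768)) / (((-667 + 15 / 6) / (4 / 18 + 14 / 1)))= 41 / 287064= 0.00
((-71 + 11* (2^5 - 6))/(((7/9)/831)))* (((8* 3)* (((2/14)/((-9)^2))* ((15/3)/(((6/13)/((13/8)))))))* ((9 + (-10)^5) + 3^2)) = -2515745834225/147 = -17113917239.63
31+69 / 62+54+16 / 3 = 17009 / 186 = 91.45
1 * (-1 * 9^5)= -59049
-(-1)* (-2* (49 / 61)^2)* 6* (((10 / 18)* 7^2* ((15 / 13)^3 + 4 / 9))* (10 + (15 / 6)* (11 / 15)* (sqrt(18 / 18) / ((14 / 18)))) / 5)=-227741539186 / 220725999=-1031.78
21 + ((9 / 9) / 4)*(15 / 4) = 351 / 16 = 21.94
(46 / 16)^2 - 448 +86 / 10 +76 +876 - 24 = 158997 / 320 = 496.87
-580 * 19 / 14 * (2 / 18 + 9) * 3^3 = -1355460 / 7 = -193637.14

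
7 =7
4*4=16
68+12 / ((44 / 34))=850 / 11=77.27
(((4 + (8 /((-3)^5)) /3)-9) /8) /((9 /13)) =-47489 /52488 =-0.90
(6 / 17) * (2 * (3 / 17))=36 / 289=0.12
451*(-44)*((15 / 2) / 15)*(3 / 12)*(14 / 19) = -34727 / 19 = -1827.74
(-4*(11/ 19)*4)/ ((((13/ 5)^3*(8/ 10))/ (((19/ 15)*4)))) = -22000/ 6591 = -3.34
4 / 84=1 / 21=0.05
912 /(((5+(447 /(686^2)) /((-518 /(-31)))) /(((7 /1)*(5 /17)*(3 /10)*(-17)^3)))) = -674621179065792 /1218857497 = -553486.51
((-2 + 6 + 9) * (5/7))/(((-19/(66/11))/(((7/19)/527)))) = -390/190247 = -0.00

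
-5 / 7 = -0.71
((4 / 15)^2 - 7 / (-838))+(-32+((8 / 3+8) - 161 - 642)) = -155413067 / 188550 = -824.25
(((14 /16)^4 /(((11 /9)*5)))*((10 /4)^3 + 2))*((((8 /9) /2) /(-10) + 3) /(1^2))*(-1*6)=-135077859 /4505600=-29.98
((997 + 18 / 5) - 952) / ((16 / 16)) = 243 / 5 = 48.60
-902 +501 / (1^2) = -401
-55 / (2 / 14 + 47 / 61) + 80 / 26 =-4457 / 78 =-57.14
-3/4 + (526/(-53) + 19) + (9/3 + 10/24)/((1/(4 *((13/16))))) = 49429/2544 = 19.43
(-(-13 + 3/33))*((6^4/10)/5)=334.60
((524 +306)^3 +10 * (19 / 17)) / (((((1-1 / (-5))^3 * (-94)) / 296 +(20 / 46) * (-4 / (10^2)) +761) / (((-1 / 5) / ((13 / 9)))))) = -620403201801750 / 5958981457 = -104112.29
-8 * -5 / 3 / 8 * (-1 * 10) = -50 / 3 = -16.67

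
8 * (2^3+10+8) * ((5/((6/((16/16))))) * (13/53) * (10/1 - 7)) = 127.55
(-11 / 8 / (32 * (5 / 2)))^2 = 121 / 409600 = 0.00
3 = 3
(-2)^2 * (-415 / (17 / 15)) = -24900 / 17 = -1464.71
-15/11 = -1.36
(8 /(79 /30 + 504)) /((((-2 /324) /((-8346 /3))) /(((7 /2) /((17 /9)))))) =3407171040 /258383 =13186.51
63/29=2.17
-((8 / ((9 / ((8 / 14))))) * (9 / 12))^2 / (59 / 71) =-4544 / 26019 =-0.17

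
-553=-553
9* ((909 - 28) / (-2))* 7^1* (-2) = 55503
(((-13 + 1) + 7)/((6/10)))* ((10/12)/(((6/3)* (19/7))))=-875/684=-1.28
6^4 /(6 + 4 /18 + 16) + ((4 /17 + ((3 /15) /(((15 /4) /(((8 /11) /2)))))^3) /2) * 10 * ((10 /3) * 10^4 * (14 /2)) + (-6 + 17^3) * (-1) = 12356174997421 /45819675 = 269669.63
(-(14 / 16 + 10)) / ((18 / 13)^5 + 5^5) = -32302491 / 9297441544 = -0.00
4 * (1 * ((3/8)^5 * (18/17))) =2187/69632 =0.03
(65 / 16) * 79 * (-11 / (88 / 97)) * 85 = -42338075 / 128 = -330766.21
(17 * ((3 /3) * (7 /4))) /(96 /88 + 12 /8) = 1309 /114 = 11.48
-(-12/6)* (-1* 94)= -188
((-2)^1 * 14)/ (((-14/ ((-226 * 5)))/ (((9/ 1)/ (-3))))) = 6780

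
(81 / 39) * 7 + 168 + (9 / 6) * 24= 2841 / 13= 218.54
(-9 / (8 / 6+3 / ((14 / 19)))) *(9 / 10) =-1701 / 1135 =-1.50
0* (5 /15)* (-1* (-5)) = 0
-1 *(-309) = 309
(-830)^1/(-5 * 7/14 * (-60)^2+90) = 83/891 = 0.09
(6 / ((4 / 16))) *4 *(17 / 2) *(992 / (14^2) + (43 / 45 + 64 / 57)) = 81358736 / 13965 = 5825.90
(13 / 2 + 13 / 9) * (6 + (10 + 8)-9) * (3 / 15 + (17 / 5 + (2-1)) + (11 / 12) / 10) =80509 / 144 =559.09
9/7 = 1.29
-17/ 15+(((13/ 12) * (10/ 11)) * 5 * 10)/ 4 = 2459/ 220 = 11.18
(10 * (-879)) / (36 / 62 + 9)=-90830 / 99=-917.47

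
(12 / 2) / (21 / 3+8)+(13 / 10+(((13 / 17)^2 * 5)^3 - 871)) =-203794376067 / 241375690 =-844.30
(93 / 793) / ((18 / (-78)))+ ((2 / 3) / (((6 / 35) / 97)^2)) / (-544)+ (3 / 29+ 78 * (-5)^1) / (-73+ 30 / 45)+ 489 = 1144807146295 / 11276653248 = 101.52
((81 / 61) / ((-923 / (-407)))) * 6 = 197802 / 56303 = 3.51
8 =8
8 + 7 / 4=39 / 4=9.75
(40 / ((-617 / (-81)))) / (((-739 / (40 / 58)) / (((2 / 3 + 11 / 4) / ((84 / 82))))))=-1512900 / 92560489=-0.02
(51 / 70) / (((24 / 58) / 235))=23171 / 56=413.77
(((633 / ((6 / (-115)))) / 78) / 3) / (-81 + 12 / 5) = 121325 / 183924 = 0.66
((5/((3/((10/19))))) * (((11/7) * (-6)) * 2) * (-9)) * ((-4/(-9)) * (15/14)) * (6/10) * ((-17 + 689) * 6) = 22809600/133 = 171500.75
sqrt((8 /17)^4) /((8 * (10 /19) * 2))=38 /1445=0.03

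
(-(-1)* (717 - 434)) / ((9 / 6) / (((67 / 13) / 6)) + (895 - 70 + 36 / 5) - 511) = 94805 / 108187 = 0.88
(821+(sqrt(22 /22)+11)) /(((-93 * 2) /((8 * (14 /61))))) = -8.22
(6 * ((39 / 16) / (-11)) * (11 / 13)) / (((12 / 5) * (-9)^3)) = 5 / 7776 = 0.00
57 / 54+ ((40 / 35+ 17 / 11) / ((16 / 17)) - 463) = -5090369 / 11088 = -459.09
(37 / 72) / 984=37 / 70848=0.00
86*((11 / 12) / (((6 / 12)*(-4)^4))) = 473 / 768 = 0.62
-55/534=-0.10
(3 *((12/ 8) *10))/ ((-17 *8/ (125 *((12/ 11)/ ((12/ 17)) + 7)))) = -264375/ 748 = -353.44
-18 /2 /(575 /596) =-5364 /575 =-9.33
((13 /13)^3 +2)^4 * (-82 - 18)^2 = 810000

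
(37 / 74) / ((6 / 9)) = 3 / 4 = 0.75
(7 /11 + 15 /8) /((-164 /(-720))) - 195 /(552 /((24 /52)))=450705 /41492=10.86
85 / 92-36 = -3227 / 92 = -35.08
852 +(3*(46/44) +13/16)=150647/176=855.95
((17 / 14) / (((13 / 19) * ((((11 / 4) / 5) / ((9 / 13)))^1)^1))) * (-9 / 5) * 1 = -52326 / 13013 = -4.02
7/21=1/3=0.33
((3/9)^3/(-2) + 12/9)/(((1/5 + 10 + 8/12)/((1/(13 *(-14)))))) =-355/533988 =-0.00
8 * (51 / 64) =51 / 8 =6.38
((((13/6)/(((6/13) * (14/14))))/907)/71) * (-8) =-338/579573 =-0.00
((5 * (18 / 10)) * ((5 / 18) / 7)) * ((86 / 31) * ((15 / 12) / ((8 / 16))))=1075 / 434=2.48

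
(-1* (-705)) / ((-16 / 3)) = -2115 / 16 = -132.19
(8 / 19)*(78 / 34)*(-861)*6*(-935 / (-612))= -2462460 / 323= -7623.72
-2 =-2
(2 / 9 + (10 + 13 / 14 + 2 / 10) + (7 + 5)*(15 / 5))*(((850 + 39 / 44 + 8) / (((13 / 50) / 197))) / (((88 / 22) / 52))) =123381463465 / 308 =400589167.09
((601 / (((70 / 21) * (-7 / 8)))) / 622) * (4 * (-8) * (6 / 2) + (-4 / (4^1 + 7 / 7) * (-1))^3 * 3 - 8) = 46185648 / 1360625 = 33.94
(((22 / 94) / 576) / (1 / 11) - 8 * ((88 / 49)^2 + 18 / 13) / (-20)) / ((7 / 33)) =17181260855 / 1971662784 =8.71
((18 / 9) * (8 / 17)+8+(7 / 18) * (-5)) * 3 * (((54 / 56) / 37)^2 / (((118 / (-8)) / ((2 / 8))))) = -520263 / 2153031776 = -0.00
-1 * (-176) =176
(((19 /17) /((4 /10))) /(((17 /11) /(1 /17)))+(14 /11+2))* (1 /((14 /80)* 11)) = 7304620 /4161311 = 1.76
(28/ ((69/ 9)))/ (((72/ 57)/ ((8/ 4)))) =133/ 23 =5.78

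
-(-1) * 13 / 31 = 13 / 31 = 0.42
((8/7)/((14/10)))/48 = 5/294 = 0.02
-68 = -68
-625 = -625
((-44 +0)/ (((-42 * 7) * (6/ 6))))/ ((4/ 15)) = 55/ 98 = 0.56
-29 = -29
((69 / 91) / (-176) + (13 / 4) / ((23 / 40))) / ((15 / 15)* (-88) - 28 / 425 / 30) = -13263142875 / 206659605152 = -0.06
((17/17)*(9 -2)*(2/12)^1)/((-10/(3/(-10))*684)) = 7/136800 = 0.00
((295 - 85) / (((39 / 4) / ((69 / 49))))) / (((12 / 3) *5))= 138 / 91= 1.52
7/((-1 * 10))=-7/10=-0.70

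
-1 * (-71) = 71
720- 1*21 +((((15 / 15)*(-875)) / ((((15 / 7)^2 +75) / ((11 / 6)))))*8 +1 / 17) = 1069723 / 1989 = 537.82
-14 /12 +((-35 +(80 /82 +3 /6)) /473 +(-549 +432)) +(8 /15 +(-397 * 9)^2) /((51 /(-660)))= -163401219844370 /989043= -165211441.61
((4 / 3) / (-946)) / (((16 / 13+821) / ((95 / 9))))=-2470 / 136509219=-0.00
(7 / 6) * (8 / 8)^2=1.17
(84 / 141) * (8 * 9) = 2016 / 47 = 42.89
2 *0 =0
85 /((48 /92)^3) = 1034195 /1728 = 598.49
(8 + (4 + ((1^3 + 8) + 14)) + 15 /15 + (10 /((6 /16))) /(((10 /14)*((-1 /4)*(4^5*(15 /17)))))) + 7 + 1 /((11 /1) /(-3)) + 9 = 408371 /7920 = 51.56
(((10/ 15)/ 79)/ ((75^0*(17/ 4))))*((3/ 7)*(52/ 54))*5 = 1040/ 253827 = 0.00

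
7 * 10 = 70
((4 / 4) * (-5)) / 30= -1 / 6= -0.17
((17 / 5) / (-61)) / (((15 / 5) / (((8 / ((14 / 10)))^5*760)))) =-264601600000 / 3075681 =-86030.25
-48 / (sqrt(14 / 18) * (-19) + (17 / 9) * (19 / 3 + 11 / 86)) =3158551584 / 710766131 + 1639071936 * sqrt(7) / 710766131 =10.55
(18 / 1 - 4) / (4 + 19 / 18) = 36 / 13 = 2.77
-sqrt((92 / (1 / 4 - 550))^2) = -368 / 2199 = -0.17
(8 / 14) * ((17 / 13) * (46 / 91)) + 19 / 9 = 185491 / 74529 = 2.49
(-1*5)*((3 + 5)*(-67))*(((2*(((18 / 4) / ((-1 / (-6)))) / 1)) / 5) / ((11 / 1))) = 28944 / 11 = 2631.27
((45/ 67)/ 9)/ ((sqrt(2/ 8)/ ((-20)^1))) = -200/ 67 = -2.99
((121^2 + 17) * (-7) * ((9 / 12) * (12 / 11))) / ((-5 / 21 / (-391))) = -7582480794 / 55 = -137863287.16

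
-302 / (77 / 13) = -3926 / 77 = -50.99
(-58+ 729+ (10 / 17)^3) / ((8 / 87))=7299.34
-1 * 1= -1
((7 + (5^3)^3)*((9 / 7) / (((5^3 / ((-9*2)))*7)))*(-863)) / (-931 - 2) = -91019857464 / 1904875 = -47782.59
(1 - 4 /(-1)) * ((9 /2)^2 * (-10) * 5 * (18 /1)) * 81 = -7381125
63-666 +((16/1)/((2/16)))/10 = -2951/5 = -590.20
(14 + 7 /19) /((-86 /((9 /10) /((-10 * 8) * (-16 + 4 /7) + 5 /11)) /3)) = -567567 /1553525500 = -0.00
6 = 6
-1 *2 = -2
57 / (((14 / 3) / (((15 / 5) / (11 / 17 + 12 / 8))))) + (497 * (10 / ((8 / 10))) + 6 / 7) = 6367493 / 1022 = 6230.42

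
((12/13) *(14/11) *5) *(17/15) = 952/143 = 6.66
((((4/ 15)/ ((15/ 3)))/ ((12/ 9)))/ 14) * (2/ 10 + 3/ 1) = 8/ 875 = 0.01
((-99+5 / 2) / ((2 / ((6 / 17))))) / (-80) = 0.21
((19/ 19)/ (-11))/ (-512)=1/ 5632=0.00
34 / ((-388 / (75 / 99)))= -425 / 6402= -0.07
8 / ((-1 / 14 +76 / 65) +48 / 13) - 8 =-27592 / 4359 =-6.33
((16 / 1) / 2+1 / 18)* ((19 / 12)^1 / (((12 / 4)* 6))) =2755 / 3888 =0.71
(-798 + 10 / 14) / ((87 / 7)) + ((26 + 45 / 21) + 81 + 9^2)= 76730 / 609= 125.99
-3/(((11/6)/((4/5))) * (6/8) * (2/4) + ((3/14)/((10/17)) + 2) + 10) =-6720/29621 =-0.23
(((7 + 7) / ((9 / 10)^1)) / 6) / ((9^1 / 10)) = 2.88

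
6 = 6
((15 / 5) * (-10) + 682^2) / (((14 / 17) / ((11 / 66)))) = 564757 / 6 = 94126.17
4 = 4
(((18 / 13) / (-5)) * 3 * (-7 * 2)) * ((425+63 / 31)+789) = 28498932 / 2015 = 14143.39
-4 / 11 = -0.36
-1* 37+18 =-19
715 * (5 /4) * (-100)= -89375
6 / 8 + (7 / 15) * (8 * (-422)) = -94483 / 60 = -1574.72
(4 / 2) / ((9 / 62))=124 / 9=13.78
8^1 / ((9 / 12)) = 32 / 3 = 10.67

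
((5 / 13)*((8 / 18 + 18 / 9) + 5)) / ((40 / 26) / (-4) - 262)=-335 / 30699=-0.01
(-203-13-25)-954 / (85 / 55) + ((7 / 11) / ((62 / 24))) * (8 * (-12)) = -5112619 / 5797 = -881.94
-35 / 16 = -2.19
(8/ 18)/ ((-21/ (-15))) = 20/ 63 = 0.32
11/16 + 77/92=561/368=1.52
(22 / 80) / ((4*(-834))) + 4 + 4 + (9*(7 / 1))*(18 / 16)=10525069 / 133440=78.87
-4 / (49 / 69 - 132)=276 / 9059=0.03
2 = 2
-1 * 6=-6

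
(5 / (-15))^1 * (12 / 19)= -4 / 19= -0.21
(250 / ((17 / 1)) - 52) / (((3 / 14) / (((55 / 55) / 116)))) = -2219 / 1479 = -1.50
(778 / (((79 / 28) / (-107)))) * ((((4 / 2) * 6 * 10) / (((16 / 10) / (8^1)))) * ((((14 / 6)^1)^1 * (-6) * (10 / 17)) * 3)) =587383776000 / 1343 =437366921.82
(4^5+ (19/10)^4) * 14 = 72592247/5000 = 14518.45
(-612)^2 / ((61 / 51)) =19101744 / 61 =313143.34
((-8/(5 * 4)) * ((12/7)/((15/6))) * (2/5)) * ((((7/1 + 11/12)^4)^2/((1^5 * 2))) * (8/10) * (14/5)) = -2122945380125/1119744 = -1895920.30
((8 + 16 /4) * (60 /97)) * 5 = 3600 /97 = 37.11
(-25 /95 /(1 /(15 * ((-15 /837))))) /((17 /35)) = 4375 /30039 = 0.15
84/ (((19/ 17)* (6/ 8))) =1904/ 19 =100.21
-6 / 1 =-6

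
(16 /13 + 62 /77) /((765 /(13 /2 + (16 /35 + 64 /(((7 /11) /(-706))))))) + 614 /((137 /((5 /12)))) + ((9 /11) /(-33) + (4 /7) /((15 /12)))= -15077658665863 /80780549850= -186.65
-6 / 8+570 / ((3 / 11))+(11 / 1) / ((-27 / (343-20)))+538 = 269531 / 108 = 2495.66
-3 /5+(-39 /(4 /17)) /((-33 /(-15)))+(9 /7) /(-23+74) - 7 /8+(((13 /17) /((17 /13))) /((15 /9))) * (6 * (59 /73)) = -4879205953 /64978760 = -75.09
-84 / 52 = -21 / 13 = -1.62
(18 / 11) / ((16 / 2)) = 9 / 44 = 0.20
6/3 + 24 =26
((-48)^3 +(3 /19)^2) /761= -39923703 /274721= -145.32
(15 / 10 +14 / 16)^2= 361 / 64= 5.64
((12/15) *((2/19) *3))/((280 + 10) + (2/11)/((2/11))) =8/9215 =0.00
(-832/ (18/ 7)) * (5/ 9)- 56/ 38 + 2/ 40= -5576621/ 30780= -181.18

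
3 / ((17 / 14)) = 42 / 17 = 2.47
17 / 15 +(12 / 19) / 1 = 1.76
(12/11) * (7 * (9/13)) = 756/143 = 5.29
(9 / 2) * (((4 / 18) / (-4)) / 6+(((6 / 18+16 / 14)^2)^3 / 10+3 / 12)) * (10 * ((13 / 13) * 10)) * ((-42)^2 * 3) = 21879553520 / 7203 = 3037561.23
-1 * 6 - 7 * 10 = -76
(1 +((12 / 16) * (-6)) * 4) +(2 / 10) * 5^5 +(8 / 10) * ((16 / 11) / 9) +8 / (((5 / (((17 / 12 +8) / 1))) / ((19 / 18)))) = 926689 / 1485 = 624.03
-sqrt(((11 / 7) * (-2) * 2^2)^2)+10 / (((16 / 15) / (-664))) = -43663 / 7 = -6237.57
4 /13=0.31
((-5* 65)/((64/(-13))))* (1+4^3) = 274625/64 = 4291.02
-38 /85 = -0.45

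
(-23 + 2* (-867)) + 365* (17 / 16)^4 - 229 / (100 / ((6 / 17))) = -36003686091 / 27852800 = -1292.64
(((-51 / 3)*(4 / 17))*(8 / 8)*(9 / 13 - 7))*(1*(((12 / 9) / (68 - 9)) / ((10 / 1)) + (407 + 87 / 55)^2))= 29317745352784 / 6960525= 4212002.02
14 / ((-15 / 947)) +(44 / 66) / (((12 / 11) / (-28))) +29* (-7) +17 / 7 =-346988 / 315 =-1101.55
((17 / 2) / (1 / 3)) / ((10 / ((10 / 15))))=17 / 10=1.70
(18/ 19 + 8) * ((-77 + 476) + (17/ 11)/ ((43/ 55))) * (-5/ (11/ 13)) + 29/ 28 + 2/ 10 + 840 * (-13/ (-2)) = -19802156449/ 1258180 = -15738.73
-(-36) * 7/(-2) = -126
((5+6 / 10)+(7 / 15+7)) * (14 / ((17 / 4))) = 10976 / 255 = 43.04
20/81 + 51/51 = 101/81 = 1.25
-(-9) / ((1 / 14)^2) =1764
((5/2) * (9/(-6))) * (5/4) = -75/16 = -4.69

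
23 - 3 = 20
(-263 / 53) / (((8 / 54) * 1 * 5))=-7101 / 1060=-6.70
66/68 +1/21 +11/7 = 1849/714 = 2.59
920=920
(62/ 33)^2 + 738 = 807526/ 1089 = 741.53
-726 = -726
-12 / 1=-12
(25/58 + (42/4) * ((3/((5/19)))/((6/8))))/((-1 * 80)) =-46409/23200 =-2.00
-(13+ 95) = -108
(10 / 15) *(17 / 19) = 34 / 57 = 0.60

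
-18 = -18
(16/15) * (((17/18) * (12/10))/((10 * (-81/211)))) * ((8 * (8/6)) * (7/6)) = -3213952/820125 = -3.92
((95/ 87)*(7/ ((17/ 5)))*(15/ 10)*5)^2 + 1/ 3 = 830144071/ 2916588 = 284.63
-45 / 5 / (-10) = 9 / 10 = 0.90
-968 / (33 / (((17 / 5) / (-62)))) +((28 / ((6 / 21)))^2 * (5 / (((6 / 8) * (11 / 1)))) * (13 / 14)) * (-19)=-175087324 / 1705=-102690.51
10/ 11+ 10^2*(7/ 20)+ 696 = 8051/ 11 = 731.91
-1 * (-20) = 20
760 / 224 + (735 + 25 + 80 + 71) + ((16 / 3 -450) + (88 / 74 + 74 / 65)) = 472.05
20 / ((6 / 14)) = 140 / 3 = 46.67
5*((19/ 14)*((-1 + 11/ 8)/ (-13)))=-285/ 1456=-0.20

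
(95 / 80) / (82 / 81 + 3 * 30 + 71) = 1539 / 209968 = 0.01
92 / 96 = 23 / 24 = 0.96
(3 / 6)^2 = 1 / 4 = 0.25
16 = 16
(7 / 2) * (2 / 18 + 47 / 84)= 169 / 72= 2.35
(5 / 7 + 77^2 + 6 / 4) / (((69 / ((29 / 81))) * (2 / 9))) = 802691 / 5796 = 138.49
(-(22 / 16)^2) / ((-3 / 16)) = 10.08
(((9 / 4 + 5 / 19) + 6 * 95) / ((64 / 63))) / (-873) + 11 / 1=4885311 / 471808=10.35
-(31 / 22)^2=-961 / 484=-1.99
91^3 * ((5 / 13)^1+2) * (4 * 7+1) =52112333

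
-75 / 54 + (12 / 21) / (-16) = -359 / 252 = -1.42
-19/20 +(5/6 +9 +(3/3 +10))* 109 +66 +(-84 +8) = 2259.88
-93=-93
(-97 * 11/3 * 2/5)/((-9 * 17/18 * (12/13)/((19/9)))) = 263549/6885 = 38.28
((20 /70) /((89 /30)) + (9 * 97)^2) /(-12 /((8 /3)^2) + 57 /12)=7596902832 /30527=248858.48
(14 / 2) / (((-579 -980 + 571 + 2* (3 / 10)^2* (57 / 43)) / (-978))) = 14718900 / 2123687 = 6.93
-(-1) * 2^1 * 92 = 184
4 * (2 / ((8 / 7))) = 7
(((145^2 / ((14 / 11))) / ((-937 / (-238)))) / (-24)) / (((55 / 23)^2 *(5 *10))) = -7563113 / 12368400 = -0.61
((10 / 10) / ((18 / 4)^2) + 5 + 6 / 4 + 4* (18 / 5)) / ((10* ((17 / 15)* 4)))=16969 / 36720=0.46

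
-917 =-917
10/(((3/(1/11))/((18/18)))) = 10/33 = 0.30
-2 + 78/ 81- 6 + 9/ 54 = -371/ 54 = -6.87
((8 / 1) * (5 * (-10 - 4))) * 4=-2240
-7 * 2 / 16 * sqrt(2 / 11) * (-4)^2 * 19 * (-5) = 1330 * sqrt(22) / 11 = 567.11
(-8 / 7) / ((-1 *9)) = 8 / 63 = 0.13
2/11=0.18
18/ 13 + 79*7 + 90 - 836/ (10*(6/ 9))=33734/ 65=518.98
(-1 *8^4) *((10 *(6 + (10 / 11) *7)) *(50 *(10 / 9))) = -2785280000 / 99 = -28134141.41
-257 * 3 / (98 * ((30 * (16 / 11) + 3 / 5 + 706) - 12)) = -0.01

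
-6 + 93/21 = -11/7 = -1.57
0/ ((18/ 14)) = 0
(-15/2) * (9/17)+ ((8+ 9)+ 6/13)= 5963/442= 13.49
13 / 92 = 0.14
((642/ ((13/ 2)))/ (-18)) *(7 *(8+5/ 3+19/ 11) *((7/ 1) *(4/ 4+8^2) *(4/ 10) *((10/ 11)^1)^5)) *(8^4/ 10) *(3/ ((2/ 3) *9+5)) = -322988933120000/ 58461513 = -5524813.10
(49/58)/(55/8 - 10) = -196/725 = -0.27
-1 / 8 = -0.12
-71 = -71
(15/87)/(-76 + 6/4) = -10/4321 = -0.00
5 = 5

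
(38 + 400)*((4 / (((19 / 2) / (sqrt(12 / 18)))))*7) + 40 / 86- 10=-410 / 43 + 8176*sqrt(6) / 19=1044.52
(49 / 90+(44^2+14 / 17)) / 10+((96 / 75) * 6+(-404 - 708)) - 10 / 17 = -13940923 / 15300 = -911.17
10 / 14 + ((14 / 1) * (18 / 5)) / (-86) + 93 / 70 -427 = -256177 / 602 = -425.54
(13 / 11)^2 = 169 / 121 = 1.40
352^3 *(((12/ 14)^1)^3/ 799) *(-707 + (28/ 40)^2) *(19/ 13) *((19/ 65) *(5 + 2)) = -8581223736999936/ 118152125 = -72628602.63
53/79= 0.67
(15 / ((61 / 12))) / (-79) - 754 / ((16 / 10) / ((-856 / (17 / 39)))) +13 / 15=1137203818949 / 1228845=925424.95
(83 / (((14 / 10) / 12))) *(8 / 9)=13280 / 21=632.38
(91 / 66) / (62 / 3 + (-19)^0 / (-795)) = 3445 / 51634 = 0.07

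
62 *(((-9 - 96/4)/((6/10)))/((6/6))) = -3410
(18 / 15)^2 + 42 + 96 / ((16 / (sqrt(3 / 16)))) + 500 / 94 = 51.36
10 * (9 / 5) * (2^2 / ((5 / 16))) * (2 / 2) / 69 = 384 / 115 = 3.34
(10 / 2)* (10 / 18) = 25 / 9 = 2.78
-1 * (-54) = 54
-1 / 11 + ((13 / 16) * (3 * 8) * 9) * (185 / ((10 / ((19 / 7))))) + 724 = 2937247 / 308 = 9536.52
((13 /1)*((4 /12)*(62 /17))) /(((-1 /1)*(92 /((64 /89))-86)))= -12896 /34221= -0.38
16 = 16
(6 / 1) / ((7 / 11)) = 66 / 7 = 9.43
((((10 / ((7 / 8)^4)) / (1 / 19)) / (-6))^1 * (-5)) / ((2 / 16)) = 15564800 / 7203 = 2160.88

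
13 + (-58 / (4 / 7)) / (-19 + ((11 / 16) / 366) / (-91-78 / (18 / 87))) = 955102031 / 52071563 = 18.34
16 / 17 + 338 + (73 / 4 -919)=-38203 / 68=-561.81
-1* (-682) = 682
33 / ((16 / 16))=33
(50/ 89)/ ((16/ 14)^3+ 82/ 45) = 0.17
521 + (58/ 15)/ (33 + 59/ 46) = 12326923/ 23655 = 521.11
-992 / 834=-496 / 417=-1.19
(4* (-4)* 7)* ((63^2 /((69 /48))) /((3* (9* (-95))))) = 263424 /2185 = 120.56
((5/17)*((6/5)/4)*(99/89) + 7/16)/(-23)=-12967/556784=-0.02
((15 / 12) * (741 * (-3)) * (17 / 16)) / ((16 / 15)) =-2767.90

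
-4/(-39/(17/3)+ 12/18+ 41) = -102/887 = -0.11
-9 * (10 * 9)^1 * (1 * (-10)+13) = -2430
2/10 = 1/5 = 0.20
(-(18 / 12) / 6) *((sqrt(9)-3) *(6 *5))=0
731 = 731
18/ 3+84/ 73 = 522/ 73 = 7.15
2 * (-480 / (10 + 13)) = -960 / 23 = -41.74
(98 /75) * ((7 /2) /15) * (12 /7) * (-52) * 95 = -193648 /75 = -2581.97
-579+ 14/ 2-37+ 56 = -553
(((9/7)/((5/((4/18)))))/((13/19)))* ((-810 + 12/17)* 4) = -2091216/7735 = -270.36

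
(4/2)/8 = 0.25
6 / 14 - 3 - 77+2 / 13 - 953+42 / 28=-187627 / 182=-1030.92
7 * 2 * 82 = 1148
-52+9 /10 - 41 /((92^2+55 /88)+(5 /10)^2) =-34607689 /677190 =-51.10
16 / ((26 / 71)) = 568 / 13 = 43.69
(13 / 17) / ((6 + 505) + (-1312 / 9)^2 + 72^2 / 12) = 1053 / 30561359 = 0.00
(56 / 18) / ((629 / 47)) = 1316 / 5661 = 0.23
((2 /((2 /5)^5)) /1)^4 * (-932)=-22220611572265625 /16384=-1356238499283.79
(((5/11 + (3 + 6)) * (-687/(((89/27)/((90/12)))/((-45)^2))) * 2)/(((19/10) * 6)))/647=-97660485000/12034847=-8114.81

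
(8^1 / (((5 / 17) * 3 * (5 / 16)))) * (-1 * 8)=-17408 / 75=-232.11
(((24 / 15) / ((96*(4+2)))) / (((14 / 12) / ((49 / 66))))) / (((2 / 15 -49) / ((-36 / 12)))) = 7 / 64504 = 0.00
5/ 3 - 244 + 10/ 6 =-722/ 3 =-240.67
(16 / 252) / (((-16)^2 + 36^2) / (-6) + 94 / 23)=-46 / 184443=-0.00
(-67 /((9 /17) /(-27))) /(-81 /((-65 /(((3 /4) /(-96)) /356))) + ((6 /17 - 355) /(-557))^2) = 907458005229335040 /107655096515879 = 8429.31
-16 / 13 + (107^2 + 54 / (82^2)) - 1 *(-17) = 501079555 / 43706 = 11464.78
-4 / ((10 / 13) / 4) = -104 / 5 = -20.80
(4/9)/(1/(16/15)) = 64/135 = 0.47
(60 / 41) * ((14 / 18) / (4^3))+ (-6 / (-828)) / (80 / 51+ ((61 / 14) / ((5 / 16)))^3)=596831912495 / 33553964839776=0.02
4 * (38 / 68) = 38 / 17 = 2.24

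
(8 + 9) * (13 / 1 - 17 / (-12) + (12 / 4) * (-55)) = -30719 / 12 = -2559.92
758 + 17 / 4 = 3049 / 4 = 762.25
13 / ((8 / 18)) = 117 / 4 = 29.25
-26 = -26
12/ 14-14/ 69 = 316/ 483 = 0.65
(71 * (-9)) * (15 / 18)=-1065 / 2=-532.50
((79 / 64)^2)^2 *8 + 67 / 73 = 2983865097 / 153092096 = 19.49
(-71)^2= 5041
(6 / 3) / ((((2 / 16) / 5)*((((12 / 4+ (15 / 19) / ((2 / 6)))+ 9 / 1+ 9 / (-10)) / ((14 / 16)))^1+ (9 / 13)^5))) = 19752787600 / 3839822733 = 5.14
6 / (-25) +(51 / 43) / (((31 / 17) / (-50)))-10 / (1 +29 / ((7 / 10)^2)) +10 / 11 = -34612080872 / 1081029675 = -32.02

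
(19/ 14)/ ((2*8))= 19/ 224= 0.08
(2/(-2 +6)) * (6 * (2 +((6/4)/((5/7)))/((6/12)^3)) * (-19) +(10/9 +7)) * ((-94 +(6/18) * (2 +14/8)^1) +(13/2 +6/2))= 3554923/40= 88873.08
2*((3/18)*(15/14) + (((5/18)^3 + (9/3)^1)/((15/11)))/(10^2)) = 12291817/30618000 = 0.40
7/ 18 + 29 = 529/ 18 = 29.39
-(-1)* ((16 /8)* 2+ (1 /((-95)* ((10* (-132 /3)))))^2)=4.00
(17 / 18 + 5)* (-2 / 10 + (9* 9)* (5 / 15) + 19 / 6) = 96193 / 540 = 178.14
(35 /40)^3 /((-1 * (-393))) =0.00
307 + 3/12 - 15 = 1169/4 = 292.25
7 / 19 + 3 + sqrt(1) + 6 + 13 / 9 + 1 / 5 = 10271 / 855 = 12.01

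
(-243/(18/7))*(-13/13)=189/2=94.50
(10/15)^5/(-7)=-32/1701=-0.02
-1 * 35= -35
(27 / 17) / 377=0.00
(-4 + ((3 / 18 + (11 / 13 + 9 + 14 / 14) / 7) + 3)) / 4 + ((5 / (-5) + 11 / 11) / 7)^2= 0.18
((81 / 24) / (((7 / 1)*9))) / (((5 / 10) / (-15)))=-45 / 28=-1.61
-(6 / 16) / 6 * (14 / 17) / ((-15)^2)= -7 / 30600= -0.00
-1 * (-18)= 18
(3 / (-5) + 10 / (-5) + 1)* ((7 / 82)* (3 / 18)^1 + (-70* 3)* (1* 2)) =413266 / 615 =671.98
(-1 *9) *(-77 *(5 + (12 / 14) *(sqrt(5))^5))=3465 + 14850 *sqrt(5)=36670.61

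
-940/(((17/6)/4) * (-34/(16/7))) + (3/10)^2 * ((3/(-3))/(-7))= 89.23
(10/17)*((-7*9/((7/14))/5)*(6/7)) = -216/17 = -12.71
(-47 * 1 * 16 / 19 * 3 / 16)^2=19881 / 361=55.07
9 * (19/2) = 171/2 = 85.50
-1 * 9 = -9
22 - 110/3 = -44/3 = -14.67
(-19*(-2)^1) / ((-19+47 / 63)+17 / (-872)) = -2087568 / 1003871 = -2.08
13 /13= 1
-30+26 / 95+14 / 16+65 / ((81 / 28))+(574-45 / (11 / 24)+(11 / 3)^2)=326987323 / 677160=482.88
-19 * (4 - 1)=-57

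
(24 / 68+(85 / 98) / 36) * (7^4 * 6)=1108037 / 204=5431.55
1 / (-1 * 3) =-1 / 3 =-0.33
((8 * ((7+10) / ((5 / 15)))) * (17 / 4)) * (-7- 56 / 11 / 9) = -432922 / 33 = -13118.85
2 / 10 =1 / 5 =0.20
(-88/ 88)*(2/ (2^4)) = -1/ 8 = -0.12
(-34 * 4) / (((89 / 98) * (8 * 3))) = -1666 / 267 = -6.24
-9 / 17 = -0.53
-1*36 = -36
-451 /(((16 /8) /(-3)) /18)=12177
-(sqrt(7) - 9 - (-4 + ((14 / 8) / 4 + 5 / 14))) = 649 / 112 - sqrt(7) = 3.15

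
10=10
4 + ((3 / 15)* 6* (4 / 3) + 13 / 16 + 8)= 1153 / 80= 14.41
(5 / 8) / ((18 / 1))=5 / 144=0.03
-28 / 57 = -0.49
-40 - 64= -104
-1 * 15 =-15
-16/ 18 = -8/ 9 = -0.89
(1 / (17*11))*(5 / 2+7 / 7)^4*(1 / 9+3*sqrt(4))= 12005 / 2448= 4.90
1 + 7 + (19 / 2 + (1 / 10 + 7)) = 123 / 5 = 24.60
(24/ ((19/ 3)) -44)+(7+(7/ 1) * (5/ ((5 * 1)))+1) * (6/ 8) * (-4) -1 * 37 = -2322/ 19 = -122.21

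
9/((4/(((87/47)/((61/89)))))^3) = 4178017812663/1508214295232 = 2.77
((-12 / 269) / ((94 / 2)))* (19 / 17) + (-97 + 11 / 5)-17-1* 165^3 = -4827604739444 / 1074655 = -4492236.80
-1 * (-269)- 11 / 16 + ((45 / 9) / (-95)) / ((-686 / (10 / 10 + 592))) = 27982225 / 104272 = 268.36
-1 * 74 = -74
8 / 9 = 0.89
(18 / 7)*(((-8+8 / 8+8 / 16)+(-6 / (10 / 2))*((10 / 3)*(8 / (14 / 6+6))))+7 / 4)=-7731 / 350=-22.09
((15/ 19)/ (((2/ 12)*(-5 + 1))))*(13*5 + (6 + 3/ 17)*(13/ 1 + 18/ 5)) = -198.39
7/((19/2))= 14/19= 0.74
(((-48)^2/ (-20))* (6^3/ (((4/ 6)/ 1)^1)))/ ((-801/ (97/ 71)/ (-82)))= -164934144/ 31595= -5220.26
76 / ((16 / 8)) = 38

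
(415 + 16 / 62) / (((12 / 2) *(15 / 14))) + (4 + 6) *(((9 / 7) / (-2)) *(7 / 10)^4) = 11727709 / 186000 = 63.05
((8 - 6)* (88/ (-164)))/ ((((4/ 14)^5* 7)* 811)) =-26411/ 266008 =-0.10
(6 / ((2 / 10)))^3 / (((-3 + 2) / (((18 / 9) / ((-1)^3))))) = 54000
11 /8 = 1.38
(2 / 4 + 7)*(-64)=-480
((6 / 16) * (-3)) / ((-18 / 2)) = 1 / 8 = 0.12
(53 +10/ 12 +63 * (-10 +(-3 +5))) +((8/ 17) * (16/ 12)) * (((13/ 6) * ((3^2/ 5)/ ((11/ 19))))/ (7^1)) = -449.56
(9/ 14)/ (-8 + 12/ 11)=-99/ 1064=-0.09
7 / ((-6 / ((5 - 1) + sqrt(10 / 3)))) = -14 / 3 - 7* sqrt(30) / 18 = -6.80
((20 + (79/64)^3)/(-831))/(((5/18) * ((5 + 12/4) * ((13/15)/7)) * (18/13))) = -40151433/580911104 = -0.07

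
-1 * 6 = -6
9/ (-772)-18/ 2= -9.01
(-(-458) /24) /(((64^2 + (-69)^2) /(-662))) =-75799 /53142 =-1.43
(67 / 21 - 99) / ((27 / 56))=-16096 / 81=-198.72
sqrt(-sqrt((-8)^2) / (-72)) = 0.33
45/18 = 5/2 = 2.50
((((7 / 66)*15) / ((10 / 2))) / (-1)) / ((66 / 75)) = -175 / 484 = -0.36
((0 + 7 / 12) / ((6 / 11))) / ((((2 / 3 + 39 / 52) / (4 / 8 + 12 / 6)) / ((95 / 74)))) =2.42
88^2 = 7744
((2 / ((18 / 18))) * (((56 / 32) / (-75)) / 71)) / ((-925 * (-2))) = -7 / 19702500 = -0.00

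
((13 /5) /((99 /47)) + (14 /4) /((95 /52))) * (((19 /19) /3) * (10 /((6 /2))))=59254 /16929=3.50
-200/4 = -50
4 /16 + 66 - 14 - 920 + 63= -3219 /4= -804.75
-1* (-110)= 110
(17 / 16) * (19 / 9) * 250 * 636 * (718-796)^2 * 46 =99812329500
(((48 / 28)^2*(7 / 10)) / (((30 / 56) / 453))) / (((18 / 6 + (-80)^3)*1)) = -43488 / 12799925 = -0.00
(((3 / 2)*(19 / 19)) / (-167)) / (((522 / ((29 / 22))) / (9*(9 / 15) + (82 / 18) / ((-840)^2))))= -34292201 / 279976435200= -0.00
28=28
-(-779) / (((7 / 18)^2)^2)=81776304 / 2401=34059.27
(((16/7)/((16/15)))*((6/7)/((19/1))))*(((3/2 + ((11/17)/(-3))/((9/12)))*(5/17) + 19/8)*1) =284195/1076236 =0.26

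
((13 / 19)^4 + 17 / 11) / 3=2529628 / 4300593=0.59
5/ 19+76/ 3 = 1459/ 57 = 25.60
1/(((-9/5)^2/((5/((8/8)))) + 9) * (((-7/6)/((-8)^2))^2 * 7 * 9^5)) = 1024000/1357005069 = 0.00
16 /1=16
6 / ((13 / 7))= 42 / 13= 3.23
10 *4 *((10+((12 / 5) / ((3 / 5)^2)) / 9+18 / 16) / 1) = 12815 / 27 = 474.63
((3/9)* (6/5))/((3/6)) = 0.80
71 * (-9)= -639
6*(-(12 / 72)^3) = -1 / 36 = -0.03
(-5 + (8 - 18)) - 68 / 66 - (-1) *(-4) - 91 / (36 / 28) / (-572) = -7883 / 396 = -19.91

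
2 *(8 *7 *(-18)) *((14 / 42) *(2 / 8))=-168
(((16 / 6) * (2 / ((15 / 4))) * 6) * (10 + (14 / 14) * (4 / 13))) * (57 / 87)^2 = 6191872 / 163995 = 37.76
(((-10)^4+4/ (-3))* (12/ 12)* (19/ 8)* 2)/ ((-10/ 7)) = -997367/ 30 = -33245.57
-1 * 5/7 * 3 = -2.14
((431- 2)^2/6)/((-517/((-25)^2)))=-3485625/94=-37081.12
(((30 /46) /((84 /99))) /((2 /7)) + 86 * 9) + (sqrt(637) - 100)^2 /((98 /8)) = 14831471 /9016 - 800 * sqrt(13) /7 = 1232.95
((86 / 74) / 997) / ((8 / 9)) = 387 / 295112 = 0.00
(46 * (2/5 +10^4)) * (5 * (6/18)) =2300092/3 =766697.33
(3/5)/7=3/35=0.09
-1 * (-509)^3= 131872229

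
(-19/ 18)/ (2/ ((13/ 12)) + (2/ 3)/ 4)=-0.52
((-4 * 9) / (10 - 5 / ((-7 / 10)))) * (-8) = 84 / 5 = 16.80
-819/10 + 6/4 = -80.40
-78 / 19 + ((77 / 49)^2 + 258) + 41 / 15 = 3618296 / 13965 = 259.10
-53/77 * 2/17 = -106/1309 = -0.08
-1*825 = -825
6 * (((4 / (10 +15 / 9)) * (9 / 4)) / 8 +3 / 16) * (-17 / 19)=-8109 / 5320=-1.52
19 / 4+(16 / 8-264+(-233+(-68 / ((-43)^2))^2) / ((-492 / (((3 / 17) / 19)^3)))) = -2430248168403353391 / 9447028851265094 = -257.25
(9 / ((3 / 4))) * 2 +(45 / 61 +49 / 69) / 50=2528447 / 105225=24.03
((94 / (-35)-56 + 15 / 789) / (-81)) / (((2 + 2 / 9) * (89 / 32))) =480024 / 4096225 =0.12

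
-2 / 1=-2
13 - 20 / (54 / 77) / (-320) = 11309 / 864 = 13.09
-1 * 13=-13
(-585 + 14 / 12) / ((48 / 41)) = -143623 / 288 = -498.69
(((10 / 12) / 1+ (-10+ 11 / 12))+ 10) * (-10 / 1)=-35 / 2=-17.50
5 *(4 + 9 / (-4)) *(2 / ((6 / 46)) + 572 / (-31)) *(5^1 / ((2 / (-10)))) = 126875 / 186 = 682.12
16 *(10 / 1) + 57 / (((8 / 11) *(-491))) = 627853 / 3928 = 159.84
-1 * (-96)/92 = 24/23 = 1.04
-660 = -660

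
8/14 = 4/7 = 0.57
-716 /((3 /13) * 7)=-9308 /21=-443.24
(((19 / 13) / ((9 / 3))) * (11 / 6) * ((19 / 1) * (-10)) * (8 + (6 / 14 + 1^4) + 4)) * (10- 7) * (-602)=160507820 / 39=4115585.13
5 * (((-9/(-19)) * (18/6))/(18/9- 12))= -27/38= -0.71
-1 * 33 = -33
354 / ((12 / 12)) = 354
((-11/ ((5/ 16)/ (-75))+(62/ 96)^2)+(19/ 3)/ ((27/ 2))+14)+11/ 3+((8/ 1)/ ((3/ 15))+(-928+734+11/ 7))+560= 445054079/ 145152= 3066.12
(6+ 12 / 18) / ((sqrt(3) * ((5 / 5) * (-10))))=-2 * sqrt(3) / 9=-0.38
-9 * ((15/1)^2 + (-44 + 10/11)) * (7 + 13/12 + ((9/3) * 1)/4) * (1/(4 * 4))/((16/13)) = -4136067/5632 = -734.39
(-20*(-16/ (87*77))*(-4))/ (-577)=1280/ 3865323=0.00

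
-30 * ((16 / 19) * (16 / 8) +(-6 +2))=1320 / 19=69.47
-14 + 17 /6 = -67 /6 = -11.17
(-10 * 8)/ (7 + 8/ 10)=-400/ 39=-10.26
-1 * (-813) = 813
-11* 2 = -22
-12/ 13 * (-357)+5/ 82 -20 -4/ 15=4946231/ 15990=309.33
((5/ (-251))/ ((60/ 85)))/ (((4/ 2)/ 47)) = -3995/ 6024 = -0.66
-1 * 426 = -426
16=16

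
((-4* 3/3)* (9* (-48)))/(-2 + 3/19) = -938.06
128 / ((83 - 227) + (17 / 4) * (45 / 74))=-37888 / 41859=-0.91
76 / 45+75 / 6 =1277 / 90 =14.19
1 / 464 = 0.00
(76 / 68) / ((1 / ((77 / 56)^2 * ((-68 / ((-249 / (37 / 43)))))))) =85063 / 171312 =0.50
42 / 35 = 6 / 5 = 1.20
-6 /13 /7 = -6 /91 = -0.07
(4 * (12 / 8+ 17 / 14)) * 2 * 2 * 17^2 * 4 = 351424 / 7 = 50203.43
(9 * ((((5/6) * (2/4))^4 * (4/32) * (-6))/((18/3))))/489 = -625/9013248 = -0.00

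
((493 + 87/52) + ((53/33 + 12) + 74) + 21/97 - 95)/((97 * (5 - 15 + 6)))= -81144623/64583376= -1.26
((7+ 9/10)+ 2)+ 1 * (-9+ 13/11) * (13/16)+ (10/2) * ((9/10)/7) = 12907/3080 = 4.19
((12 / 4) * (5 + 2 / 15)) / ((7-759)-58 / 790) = -6083 / 297069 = -0.02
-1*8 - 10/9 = -82/9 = -9.11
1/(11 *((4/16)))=4/11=0.36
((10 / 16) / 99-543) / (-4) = 430051 / 3168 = 135.75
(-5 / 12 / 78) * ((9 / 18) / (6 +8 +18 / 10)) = -25 / 147888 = -0.00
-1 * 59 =-59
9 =9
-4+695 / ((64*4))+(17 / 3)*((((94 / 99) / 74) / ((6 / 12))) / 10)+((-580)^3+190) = -2744427128387561 / 14065920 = -195111811.27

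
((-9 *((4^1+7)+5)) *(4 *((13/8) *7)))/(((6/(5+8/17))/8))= -812448/17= -47791.06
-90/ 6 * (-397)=5955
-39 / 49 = -0.80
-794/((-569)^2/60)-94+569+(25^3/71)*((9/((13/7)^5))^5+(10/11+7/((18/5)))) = 35498708114703918135130813753616560095865/32116771320569887163526321534632453634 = 1105.30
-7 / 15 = -0.47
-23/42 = -0.55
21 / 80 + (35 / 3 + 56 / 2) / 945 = 0.30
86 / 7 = 12.29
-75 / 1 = -75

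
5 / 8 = 0.62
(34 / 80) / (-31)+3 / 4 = 913 / 1240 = 0.74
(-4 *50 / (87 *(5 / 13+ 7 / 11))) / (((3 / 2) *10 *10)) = -0.02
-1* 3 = -3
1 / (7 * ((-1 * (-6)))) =1 / 42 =0.02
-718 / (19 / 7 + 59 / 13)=-32669 / 330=-99.00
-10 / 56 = -5 / 28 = -0.18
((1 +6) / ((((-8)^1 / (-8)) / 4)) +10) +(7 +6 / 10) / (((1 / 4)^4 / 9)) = 87742 / 5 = 17548.40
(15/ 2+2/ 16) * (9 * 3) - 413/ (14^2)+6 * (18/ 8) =12167/ 56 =217.27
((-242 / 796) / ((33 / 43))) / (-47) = 473 / 56118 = 0.01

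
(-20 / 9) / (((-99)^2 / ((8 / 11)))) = -160 / 970299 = -0.00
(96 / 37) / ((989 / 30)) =2880 / 36593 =0.08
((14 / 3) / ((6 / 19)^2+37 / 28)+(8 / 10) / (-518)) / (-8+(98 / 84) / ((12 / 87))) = 58614992 / 8185177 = 7.16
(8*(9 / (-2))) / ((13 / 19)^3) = -246924 / 2197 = -112.39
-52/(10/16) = -416/5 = -83.20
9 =9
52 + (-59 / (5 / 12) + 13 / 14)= -6207 / 70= -88.67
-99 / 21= -4.71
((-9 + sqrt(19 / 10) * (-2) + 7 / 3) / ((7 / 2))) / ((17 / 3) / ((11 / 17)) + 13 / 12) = -1760 / 9093 - 88 * sqrt(190) / 15155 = -0.27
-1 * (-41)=41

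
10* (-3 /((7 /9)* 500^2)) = -27 /175000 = -0.00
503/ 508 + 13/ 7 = 10125/ 3556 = 2.85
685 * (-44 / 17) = -30140 / 17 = -1772.94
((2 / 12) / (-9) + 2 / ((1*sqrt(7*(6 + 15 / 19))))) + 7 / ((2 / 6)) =2*sqrt(17157) / 903 + 1133 / 54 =21.27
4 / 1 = 4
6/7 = 0.86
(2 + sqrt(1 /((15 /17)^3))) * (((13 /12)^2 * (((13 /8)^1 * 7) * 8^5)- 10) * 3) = 66927878 * sqrt(255) /675 + 7873868 /3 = 4207959.71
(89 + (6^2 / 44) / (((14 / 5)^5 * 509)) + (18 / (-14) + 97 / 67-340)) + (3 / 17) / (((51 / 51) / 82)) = -810703160856601 / 3429844020064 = -236.37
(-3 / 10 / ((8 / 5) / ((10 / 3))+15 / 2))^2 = 25 / 17689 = 0.00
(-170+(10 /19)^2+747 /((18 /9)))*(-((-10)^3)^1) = 73563500 /361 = 203777.01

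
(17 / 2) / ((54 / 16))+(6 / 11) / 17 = 12878 / 5049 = 2.55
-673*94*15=-948930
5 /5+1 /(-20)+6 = 139 /20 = 6.95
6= 6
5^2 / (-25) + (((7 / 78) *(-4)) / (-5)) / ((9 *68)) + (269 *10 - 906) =106391617 / 59670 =1783.00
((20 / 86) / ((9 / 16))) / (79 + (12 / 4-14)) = 40 / 6579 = 0.01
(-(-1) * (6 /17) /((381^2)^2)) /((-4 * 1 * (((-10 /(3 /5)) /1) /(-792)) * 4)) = -11 /221122944850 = -0.00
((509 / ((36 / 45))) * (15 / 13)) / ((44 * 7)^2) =38175 / 4932928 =0.01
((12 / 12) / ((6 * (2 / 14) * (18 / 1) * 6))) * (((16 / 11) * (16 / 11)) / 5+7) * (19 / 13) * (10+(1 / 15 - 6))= 4048387 / 8494200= 0.48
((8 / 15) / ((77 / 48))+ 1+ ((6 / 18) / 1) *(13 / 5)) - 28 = -5960 / 231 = -25.80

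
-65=-65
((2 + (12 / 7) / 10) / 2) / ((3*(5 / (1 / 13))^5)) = 0.00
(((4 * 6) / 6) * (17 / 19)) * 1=68 / 19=3.58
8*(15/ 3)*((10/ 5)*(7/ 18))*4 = 1120/ 9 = 124.44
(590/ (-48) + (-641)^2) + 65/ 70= 69026099/ 168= 410869.64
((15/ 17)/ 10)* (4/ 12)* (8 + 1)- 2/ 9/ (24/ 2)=113/ 459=0.25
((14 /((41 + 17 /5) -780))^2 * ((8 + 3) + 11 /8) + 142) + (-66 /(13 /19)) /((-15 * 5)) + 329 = 461427668311 /976999400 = 472.29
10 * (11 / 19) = 110 / 19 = 5.79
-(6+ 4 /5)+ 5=-9 /5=-1.80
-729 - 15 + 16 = -728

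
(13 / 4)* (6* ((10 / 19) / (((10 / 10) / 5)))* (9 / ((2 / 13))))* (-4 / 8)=-114075 / 76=-1500.99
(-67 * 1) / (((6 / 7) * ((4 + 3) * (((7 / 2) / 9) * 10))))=-201 / 70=-2.87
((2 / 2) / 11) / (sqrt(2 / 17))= sqrt(34) / 22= 0.27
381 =381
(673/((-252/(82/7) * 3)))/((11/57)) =-524267/9702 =-54.04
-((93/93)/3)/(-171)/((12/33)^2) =121/8208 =0.01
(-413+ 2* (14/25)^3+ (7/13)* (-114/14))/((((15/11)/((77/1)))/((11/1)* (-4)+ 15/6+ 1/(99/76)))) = 5260527517553/5484375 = 959184.50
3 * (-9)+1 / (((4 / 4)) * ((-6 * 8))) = -1297 / 48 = -27.02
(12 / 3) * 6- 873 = -849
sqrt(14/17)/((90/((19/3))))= 19 * sqrt(238)/4590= 0.06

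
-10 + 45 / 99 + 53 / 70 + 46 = 28653 / 770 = 37.21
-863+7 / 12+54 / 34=-175609 / 204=-860.83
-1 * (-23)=23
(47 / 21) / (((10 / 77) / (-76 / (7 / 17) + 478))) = 530959 / 105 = 5056.75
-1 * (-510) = 510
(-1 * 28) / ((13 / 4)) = -8.62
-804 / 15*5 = -268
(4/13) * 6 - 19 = -223/13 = -17.15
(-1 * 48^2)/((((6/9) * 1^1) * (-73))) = 3456/73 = 47.34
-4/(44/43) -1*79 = -912/11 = -82.91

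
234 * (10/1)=2340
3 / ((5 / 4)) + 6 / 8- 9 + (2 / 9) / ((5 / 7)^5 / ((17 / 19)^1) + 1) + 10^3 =30882482389 / 31058460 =994.33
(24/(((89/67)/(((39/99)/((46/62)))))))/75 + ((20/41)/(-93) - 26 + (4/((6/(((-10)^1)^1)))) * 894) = -4282761599994/715477675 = -5985.88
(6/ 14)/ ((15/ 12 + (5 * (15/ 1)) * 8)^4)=768/ 234184616404375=0.00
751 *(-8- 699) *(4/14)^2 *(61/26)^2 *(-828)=233696020788/1183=197545241.58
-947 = -947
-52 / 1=-52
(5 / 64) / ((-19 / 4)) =-5 / 304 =-0.02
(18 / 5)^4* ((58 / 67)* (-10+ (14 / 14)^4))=-54797472 / 41875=-1308.60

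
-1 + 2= 1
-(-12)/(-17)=-12/17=-0.71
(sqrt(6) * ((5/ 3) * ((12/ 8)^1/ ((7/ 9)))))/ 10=9 * sqrt(6)/ 28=0.79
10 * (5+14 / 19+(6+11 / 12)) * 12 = 28850 / 19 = 1518.42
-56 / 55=-1.02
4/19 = 0.21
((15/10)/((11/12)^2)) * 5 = 8.93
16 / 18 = 8 / 9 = 0.89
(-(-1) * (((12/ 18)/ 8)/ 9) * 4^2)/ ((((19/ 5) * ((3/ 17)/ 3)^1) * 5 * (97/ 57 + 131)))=17/ 17019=0.00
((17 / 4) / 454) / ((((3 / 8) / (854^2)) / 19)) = 235569068 / 681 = 345916.40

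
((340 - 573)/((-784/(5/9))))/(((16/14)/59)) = 68735/8064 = 8.52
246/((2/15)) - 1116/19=33939/19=1786.26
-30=-30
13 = 13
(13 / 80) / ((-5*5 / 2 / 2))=-13 / 500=-0.03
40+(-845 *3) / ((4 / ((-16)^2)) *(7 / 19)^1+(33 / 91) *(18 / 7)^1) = -1934520200 / 726763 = -2661.83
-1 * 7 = -7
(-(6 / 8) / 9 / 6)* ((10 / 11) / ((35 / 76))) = -19 / 693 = -0.03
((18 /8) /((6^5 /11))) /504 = 11 /1741824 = 0.00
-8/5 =-1.60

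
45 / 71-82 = -5777 / 71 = -81.37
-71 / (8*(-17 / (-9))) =-639 / 136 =-4.70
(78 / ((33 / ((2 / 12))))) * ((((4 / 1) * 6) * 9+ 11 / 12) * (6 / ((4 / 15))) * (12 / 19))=26715 / 22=1214.32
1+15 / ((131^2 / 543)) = 25306 / 17161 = 1.47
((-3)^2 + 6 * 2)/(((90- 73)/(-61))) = -1281/17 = -75.35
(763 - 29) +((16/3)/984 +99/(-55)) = 1350919/1845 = 732.21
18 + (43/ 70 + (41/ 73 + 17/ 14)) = 52097/ 2555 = 20.39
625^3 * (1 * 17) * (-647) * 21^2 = -1184218505859375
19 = 19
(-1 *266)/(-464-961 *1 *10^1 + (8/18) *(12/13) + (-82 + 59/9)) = 31122/1187437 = 0.03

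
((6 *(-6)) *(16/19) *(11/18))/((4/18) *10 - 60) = 396/1235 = 0.32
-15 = -15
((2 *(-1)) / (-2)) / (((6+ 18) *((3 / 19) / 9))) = 19 / 8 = 2.38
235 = 235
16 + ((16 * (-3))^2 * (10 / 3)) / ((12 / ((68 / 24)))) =5488 / 3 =1829.33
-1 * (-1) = 1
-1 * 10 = -10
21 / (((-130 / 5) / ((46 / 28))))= -69 / 52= -1.33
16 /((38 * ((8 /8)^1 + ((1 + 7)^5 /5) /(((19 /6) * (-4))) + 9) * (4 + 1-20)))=4 /72303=0.00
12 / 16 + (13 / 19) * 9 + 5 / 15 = 1651 / 228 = 7.24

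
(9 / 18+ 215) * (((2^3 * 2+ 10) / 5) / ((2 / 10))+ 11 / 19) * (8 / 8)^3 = 217655 / 38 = 5727.76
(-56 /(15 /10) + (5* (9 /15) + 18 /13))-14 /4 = -36.45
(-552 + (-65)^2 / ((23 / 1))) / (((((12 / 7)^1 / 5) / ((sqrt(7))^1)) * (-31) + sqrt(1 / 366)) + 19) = -759594570 / (-3131496 * sqrt(7) + 5635 * sqrt(366) + 39185790) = -24.50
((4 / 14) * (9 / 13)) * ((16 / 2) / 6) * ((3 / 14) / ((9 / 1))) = 4 / 637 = 0.01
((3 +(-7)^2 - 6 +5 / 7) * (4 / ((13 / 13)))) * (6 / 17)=7848 / 119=65.95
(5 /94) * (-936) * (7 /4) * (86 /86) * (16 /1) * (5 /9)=-36400 /47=-774.47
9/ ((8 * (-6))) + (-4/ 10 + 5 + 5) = 753/ 80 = 9.41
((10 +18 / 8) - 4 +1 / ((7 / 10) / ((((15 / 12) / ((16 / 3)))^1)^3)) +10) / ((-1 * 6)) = -16761323 / 5505024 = -3.04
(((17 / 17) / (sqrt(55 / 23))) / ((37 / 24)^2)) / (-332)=-144 * sqrt(1265) / 6249485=-0.00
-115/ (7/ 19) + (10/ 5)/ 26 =-28398/ 91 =-312.07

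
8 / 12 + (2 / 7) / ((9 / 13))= 68 / 63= 1.08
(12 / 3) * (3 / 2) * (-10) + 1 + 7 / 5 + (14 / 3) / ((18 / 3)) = -2557 / 45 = -56.82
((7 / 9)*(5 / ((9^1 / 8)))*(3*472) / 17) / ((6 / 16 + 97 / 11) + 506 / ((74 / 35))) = 430312960 / 371410407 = 1.16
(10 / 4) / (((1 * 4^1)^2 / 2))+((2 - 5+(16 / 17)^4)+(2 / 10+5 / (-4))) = -19729899 / 6681680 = -2.95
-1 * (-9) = 9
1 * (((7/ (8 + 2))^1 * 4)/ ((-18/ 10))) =-14/ 9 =-1.56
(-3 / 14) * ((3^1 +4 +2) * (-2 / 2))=27 / 14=1.93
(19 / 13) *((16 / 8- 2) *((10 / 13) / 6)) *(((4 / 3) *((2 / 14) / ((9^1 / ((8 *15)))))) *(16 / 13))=0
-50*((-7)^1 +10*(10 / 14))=-50 / 7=-7.14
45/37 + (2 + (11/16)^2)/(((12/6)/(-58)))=-667689/9472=-70.49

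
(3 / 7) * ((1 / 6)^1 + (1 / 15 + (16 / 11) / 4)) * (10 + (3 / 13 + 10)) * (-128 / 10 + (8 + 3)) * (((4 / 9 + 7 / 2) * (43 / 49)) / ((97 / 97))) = -32.25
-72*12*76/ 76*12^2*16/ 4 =-497664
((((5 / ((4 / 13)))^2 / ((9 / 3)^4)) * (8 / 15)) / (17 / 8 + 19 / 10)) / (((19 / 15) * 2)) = 42250 / 247779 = 0.17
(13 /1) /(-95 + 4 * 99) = 13 /301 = 0.04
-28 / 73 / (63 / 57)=-0.35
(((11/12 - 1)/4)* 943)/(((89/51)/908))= -3639037/356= -10222.01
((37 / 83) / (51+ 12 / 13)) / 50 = 481 / 2801250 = 0.00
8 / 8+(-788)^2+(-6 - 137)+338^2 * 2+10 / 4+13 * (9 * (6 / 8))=3397521 / 4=849380.25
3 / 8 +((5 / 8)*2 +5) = 6.62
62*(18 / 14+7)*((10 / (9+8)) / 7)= 35960 / 833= 43.17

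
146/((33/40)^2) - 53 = 175883/1089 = 161.51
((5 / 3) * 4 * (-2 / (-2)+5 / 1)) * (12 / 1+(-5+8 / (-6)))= 680 / 3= 226.67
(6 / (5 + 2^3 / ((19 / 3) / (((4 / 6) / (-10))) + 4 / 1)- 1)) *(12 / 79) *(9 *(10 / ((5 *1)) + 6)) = 117936 / 7031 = 16.77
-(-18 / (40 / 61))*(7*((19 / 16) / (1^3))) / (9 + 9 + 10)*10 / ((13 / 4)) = 10431 / 416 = 25.07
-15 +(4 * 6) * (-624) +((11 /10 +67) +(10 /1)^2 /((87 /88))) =-12894923 /870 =-14821.75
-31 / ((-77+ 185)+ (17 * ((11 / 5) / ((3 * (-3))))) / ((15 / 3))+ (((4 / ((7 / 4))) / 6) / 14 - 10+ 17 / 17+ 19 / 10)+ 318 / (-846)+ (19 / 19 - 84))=-32126850 / 17327993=-1.85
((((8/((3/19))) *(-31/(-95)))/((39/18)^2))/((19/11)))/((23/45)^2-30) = -13258080/193369631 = -0.07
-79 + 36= -43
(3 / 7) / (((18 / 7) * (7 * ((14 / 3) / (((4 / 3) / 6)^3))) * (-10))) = -0.00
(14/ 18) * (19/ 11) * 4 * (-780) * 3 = -138320/ 11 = -12574.55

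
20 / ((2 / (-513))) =-5130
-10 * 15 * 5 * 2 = -1500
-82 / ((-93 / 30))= 820 / 31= 26.45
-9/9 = -1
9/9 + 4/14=9/7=1.29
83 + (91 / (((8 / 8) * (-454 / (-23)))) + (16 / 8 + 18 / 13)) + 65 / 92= 24896161 / 271492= 91.70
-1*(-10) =10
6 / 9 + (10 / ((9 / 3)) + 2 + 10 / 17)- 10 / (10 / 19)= -211 / 17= -12.41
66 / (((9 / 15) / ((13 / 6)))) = 715 / 3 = 238.33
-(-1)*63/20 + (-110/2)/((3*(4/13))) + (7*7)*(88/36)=5701/90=63.34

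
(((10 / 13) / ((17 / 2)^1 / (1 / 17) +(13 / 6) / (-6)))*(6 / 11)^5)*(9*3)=75582720 / 10864017307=0.01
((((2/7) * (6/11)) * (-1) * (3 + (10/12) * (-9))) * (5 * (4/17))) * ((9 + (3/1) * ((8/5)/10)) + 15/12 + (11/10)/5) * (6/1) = 70956/1309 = 54.21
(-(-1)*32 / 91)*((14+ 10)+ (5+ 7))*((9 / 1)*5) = 51840 / 91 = 569.67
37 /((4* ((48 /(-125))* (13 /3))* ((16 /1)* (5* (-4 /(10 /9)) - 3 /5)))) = 23125 /1238016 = 0.02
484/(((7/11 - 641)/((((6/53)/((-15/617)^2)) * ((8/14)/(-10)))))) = 2026788236/244999125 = 8.27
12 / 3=4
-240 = -240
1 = 1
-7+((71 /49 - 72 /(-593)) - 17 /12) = -2387185 /348684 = -6.85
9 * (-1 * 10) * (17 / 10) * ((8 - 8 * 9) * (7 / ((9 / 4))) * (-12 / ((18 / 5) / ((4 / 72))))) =-152320 / 27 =-5641.48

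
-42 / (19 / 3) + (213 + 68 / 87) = 342419 / 1653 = 207.15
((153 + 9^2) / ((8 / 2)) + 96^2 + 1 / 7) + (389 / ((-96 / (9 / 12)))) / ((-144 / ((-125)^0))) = 1196654243 / 129024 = 9274.66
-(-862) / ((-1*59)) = -862 / 59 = -14.61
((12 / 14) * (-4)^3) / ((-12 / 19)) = 608 / 7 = 86.86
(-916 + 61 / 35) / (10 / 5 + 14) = -31999 / 560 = -57.14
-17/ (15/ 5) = -17/ 3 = -5.67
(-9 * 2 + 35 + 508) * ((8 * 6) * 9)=226800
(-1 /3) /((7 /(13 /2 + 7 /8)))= -59 /168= -0.35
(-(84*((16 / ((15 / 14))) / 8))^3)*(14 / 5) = -6746464256 / 625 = -10794342.81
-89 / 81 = -1.10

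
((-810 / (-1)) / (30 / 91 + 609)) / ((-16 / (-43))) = 176085 / 49288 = 3.57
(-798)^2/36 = 17689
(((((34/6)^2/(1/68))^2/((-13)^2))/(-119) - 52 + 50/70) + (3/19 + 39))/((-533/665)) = 2268584425/7296237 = 310.93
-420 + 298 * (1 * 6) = 1368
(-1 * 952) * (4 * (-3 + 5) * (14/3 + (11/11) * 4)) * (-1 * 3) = 198016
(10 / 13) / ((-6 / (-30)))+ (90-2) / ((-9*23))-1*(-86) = 240632 / 2691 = 89.42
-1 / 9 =-0.11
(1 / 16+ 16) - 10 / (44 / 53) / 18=24383 / 1584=15.39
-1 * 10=-10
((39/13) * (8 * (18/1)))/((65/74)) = 31968/65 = 491.82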